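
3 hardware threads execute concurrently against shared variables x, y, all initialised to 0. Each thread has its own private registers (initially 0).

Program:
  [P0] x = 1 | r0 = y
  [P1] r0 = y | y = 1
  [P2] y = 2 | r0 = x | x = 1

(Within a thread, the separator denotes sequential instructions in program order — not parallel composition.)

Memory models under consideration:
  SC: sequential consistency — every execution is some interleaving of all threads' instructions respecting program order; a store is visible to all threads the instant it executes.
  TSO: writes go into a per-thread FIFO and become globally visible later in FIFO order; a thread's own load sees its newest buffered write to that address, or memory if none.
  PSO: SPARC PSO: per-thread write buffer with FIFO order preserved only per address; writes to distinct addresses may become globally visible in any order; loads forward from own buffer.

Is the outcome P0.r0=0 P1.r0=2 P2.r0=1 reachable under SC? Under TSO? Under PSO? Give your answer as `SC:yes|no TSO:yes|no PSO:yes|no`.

outcome vector order: (P0.r0,P1.r0,P2.r0)
SC: 10 outcomes — {0/0/1 0/2/1 1/0/0 1/0/1 1/2/0 1/2/1 2/0/0 2/0/1 2/2/0 2/2/1}
TSO: 12 outcomes — {0/0/0 0/0/1 0/2/0 0/2/1 1/0/0 1/0/1 1/2/0 1/2/1 2/0/0 2/0/1 2/2/0 2/2/1}
PSO: 12 outcomes — {0/0/0 0/0/1 0/2/0 0/2/1 1/0/0 1/0/1 1/2/0 1/2/1 2/0/0 2/0/1 2/2/0 2/2/1}
target 0/2/1 ∈ {SC,TSO,PSO}

SC:yes TSO:yes PSO:yes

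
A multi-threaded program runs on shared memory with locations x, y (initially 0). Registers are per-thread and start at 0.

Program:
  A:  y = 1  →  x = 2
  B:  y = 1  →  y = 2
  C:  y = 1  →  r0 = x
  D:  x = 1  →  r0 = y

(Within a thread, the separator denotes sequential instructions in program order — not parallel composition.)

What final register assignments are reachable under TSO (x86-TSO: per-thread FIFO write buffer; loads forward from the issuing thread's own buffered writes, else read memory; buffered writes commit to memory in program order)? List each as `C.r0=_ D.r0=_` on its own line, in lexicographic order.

C.r0=0 D.r0=0
C.r0=0 D.r0=1
C.r0=0 D.r0=2
C.r0=1 D.r0=0
C.r0=1 D.r0=1
C.r0=1 D.r0=2
C.r0=2 D.r0=0
C.r0=2 D.r0=1
C.r0=2 D.r0=2

outcome vector order: (C.r0,D.r0)
|TSO outcomes| = 9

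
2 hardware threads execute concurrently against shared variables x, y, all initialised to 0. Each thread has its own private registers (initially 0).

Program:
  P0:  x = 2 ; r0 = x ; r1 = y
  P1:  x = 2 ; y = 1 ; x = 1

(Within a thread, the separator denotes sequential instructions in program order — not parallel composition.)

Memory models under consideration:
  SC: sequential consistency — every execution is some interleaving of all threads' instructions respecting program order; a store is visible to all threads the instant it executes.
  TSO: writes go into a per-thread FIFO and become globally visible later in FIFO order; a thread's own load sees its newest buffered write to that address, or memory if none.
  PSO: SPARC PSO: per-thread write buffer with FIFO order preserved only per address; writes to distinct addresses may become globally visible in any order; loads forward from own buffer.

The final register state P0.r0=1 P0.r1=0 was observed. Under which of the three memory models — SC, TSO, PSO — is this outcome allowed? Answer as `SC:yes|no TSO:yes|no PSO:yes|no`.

outcome vector order: (P0.r0,P0.r1)
[SC] allowed = {11; 20; 21}
[TSO] allowed = {11; 20; 21}
[PSO] allowed = {10; 11; 20; 21}
target 10 ∈ {PSO}

SC:no TSO:no PSO:yes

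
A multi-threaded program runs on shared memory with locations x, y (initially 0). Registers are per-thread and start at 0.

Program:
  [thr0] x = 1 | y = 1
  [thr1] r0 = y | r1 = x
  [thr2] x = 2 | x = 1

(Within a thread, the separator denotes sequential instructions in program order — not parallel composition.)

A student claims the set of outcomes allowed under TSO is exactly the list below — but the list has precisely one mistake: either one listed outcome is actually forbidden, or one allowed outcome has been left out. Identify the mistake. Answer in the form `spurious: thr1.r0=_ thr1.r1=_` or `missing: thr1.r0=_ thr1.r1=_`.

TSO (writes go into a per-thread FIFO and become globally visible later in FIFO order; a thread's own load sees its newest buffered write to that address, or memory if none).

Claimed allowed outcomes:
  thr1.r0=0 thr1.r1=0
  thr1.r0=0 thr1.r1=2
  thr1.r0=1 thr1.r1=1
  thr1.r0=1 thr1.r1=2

missing: thr1.r0=0 thr1.r1=1

outcome vector order: (thr1.r0,thr1.r1)
under TSO → 00, 01, 02, 11, 12
TSO∖claimed = {01}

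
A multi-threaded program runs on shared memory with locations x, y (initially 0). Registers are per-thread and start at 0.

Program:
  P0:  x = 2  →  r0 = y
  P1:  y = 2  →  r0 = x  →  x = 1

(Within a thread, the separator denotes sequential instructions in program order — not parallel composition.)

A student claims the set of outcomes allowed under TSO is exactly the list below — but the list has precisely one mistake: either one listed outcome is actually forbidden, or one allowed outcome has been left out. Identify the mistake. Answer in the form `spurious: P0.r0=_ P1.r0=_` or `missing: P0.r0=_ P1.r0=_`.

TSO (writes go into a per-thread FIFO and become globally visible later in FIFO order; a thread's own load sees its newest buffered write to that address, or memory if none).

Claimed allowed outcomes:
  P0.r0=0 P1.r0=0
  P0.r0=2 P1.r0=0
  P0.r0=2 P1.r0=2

missing: P0.r0=0 P1.r0=2

outcome vector order: (P0.r0,P1.r0)
under TSO → (0,0) (0,2) (2,0) (2,2)
TSO∖claimed = {(0,2)}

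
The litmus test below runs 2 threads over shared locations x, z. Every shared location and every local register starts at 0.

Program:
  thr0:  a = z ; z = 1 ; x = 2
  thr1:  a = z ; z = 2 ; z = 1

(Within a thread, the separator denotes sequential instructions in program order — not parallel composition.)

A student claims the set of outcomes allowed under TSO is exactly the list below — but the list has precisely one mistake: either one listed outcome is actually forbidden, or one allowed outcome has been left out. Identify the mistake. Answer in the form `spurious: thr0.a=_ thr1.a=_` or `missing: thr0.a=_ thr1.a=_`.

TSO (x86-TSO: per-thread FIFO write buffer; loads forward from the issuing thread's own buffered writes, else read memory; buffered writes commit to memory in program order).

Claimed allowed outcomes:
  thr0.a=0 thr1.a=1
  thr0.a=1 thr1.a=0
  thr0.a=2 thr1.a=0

missing: thr0.a=0 thr1.a=0

outcome vector order: (thr0.a,thr1.a)
TSO: 4 outcomes — {(0,0) (0,1) (1,0) (2,0)}
TSO∖claimed = {(0,0)}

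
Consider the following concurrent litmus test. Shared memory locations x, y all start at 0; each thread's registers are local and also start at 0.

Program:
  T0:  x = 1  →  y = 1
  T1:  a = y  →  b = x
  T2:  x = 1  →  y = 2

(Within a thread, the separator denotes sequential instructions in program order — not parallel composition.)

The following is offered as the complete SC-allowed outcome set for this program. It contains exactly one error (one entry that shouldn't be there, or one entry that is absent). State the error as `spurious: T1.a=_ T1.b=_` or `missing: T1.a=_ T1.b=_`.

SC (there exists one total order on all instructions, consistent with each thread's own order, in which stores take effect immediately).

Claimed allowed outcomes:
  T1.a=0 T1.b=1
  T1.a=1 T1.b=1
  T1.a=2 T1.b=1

outcome vector order: (T1.a,T1.b)
under SC → (0,0), (0,1), (1,1), (2,1)
SC∖claimed = {(0,0)}

missing: T1.a=0 T1.b=0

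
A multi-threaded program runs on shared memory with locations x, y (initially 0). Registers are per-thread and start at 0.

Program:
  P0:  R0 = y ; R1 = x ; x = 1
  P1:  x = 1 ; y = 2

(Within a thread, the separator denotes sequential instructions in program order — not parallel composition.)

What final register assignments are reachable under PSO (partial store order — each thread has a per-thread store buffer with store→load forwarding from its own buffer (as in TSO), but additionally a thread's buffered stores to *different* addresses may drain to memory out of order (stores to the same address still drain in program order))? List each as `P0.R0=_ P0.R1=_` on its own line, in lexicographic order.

outcome vector order: (P0.R0,P0.R1)
|PSO outcomes| = 4

P0.R0=0 P0.R1=0
P0.R0=0 P0.R1=1
P0.R0=2 P0.R1=0
P0.R0=2 P0.R1=1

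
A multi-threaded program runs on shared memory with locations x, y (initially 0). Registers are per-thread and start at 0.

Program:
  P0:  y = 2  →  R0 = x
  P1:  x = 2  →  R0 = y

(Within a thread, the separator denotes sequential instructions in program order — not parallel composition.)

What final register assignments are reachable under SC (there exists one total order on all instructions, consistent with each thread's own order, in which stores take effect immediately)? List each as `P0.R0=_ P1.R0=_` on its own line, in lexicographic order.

P0.R0=0 P1.R0=2
P0.R0=2 P1.R0=0
P0.R0=2 P1.R0=2

outcome vector order: (P0.R0,P1.R0)
|SC outcomes| = 3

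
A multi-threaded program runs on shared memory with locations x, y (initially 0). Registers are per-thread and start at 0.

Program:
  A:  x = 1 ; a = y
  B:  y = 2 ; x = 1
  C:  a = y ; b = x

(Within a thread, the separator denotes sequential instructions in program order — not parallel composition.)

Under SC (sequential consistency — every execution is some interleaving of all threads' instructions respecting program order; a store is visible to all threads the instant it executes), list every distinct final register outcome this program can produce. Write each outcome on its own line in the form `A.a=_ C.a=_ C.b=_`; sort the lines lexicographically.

A.a=0 C.a=0 C.b=0
A.a=0 C.a=0 C.b=1
A.a=0 C.a=2 C.b=1
A.a=2 C.a=0 C.b=0
A.a=2 C.a=0 C.b=1
A.a=2 C.a=2 C.b=0
A.a=2 C.a=2 C.b=1

outcome vector order: (A.a,C.a,C.b)
|SC outcomes| = 7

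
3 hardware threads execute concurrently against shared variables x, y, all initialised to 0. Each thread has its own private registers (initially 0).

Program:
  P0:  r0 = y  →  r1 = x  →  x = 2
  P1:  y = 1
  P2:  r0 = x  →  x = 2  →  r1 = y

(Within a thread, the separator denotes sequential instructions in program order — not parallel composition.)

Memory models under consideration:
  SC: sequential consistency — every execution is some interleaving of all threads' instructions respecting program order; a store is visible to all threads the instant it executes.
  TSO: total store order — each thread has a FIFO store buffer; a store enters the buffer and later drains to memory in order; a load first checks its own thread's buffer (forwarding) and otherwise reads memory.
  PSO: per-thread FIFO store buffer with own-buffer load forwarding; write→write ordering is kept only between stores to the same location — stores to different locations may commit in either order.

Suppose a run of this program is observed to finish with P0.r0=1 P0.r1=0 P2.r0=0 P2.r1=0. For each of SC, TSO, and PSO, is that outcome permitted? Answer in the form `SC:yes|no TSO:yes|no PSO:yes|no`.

outcome vector order: (P0.r0,P0.r1,P2.r0,P2.r1)
SC: 10 outcomes — {(0,0,0,0); (0,0,0,1); (0,0,2,0); (0,0,2,1); (0,2,0,0); (0,2,0,1); (1,0,0,1); (1,0,2,1); (1,2,0,0); (1,2,0,1)}
TSO: 11 outcomes — {(0,0,0,0); (0,0,0,1); (0,0,2,0); (0,0,2,1); (0,2,0,0); (0,2,0,1); (1,0,0,0); (1,0,0,1); (1,0,2,1); (1,2,0,0); (1,2,0,1)}
PSO: 11 outcomes — {(0,0,0,0); (0,0,0,1); (0,0,2,0); (0,0,2,1); (0,2,0,0); (0,2,0,1); (1,0,0,0); (1,0,0,1); (1,0,2,1); (1,2,0,0); (1,2,0,1)}
target (1,0,0,0) ∈ {TSO,PSO}

SC:no TSO:yes PSO:yes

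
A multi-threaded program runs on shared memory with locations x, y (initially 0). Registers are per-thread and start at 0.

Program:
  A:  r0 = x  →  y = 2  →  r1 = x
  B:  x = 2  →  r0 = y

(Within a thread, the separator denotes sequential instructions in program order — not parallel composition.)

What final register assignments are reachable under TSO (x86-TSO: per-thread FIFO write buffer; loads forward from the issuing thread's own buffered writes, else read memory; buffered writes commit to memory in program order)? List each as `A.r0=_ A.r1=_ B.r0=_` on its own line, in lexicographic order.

outcome vector order: (A.r0,A.r1,B.r0)
|TSO outcomes| = 6

A.r0=0 A.r1=0 B.r0=0
A.r0=0 A.r1=0 B.r0=2
A.r0=0 A.r1=2 B.r0=0
A.r0=0 A.r1=2 B.r0=2
A.r0=2 A.r1=2 B.r0=0
A.r0=2 A.r1=2 B.r0=2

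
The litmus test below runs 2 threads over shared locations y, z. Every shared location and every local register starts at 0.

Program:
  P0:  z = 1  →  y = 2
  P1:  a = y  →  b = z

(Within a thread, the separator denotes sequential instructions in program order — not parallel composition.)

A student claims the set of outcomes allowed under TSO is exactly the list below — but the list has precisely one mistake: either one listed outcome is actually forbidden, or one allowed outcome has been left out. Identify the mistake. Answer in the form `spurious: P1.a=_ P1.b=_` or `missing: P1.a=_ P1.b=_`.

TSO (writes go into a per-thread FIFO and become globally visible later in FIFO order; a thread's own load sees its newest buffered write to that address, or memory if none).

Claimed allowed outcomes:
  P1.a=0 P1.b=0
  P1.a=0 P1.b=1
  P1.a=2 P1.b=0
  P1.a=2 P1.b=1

outcome vector order: (P1.a,P1.b)
TSO (3): 0/0, 0/1, 2/1
claimed∖TSO = {2/0}

spurious: P1.a=2 P1.b=0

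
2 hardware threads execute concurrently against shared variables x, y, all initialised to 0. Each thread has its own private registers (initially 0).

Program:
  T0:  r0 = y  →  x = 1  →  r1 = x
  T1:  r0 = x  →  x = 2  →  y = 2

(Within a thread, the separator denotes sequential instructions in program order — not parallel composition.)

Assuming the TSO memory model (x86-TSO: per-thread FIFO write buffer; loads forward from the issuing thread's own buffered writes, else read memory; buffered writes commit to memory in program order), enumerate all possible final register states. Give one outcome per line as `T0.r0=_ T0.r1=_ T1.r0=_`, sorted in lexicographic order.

T0.r0=0 T0.r1=1 T1.r0=0
T0.r0=0 T0.r1=1 T1.r0=1
T0.r0=0 T0.r1=2 T1.r0=0
T0.r0=0 T0.r1=2 T1.r0=1
T0.r0=2 T0.r1=1 T1.r0=0

outcome vector order: (T0.r0,T0.r1,T1.r0)
|TSO outcomes| = 5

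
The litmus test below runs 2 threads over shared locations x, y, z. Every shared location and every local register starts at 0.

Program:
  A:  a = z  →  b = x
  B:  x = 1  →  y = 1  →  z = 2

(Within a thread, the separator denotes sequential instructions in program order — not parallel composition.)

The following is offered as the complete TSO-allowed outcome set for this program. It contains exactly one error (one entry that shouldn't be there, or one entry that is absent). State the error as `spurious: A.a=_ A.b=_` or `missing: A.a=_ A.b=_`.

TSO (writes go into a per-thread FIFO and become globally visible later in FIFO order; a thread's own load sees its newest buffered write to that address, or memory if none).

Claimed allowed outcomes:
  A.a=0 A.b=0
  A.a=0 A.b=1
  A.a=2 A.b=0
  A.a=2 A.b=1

spurious: A.a=2 A.b=0

outcome vector order: (A.a,A.b)
under TSO → 0/0; 0/1; 2/1
claimed∖TSO = {2/0}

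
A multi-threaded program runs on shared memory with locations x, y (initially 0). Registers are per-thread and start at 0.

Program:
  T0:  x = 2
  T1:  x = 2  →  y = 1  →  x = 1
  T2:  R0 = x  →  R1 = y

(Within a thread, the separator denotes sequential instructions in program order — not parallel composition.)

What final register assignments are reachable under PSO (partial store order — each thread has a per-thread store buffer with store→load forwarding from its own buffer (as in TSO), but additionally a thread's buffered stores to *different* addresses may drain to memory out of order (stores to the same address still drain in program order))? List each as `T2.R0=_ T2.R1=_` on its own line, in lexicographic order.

outcome vector order: (T2.R0,T2.R1)
|PSO outcomes| = 6

T2.R0=0 T2.R1=0
T2.R0=0 T2.R1=1
T2.R0=1 T2.R1=0
T2.R0=1 T2.R1=1
T2.R0=2 T2.R1=0
T2.R0=2 T2.R1=1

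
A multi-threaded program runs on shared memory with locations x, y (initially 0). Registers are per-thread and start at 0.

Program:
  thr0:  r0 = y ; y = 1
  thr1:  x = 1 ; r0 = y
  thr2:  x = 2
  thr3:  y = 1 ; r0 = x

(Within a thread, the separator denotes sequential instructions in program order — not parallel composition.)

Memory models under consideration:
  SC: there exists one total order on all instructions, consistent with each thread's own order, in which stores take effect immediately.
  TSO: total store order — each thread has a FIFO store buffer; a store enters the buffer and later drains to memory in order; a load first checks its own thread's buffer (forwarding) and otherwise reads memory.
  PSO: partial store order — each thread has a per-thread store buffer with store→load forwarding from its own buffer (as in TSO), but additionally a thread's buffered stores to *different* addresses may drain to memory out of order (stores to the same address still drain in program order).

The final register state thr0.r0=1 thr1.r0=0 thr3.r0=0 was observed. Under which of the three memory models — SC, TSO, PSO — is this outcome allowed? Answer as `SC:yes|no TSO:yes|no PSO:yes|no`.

SC:no TSO:yes PSO:yes

outcome vector order: (thr0.r0,thr1.r0,thr3.r0)
[SC] allowed = {001 002 010 011 012 101 102 110 111 112}
[TSO] allowed = {000 001 002 010 011 012 100 101 102 110 111 112}
[PSO] allowed = {000 001 002 010 011 012 100 101 102 110 111 112}
target 100 ∈ {TSO,PSO}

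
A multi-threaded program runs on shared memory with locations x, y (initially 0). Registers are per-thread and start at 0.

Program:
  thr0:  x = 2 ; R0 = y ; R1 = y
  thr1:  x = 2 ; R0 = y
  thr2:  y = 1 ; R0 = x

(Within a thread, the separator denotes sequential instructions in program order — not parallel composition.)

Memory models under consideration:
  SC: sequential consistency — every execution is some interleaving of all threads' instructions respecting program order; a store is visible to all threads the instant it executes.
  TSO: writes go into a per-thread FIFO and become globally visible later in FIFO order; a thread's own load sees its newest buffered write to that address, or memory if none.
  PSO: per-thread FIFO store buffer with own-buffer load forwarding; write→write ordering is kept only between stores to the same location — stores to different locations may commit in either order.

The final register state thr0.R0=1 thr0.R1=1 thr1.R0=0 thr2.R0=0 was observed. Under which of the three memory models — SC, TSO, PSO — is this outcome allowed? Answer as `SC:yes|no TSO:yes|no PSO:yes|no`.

outcome vector order: (thr0.R0,thr0.R1,thr1.R0,thr2.R0)
SC: 7 outcomes — {0002 0012 0102 0112 1102 1110 1112}
TSO: 12 outcomes — {0000 0002 0010 0012 0100 0102 0110 0112 1100 1102 1110 1112}
PSO: 12 outcomes — {0000 0002 0010 0012 0100 0102 0110 0112 1100 1102 1110 1112}
target 1100 ∈ {TSO,PSO}

SC:no TSO:yes PSO:yes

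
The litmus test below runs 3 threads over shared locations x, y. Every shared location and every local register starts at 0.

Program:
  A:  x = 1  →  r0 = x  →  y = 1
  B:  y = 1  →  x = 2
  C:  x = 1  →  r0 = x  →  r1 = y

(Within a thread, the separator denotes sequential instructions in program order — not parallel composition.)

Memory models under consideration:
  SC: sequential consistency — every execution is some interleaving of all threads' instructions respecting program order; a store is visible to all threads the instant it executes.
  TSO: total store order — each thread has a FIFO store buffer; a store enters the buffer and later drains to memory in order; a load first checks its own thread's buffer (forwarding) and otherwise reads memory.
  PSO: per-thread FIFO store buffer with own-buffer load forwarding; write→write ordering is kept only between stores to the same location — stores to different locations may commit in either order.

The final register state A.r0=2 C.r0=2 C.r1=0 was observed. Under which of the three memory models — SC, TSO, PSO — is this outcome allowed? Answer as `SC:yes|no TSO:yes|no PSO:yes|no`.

outcome vector order: (A.r0,C.r0,C.r1)
[SC] allowed = {(1,1,0), (1,1,1), (1,2,1), (2,1,0), (2,1,1), (2,2,1)}
[TSO] allowed = {(1,1,0), (1,1,1), (1,2,1), (2,1,0), (2,1,1), (2,2,1)}
[PSO] allowed = {(1,1,0), (1,1,1), (1,2,0), (1,2,1), (2,1,0), (2,1,1), (2,2,0), (2,2,1)}
target (2,2,0) ∈ {PSO}

SC:no TSO:no PSO:yes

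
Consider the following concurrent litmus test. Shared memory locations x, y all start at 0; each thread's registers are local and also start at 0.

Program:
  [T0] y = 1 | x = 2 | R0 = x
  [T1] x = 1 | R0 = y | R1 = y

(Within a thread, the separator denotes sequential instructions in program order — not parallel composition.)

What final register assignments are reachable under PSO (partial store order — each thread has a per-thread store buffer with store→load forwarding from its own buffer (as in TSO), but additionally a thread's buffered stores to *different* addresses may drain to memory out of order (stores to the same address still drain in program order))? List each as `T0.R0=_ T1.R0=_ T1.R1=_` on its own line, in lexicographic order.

T0.R0=1 T1.R0=0 T1.R1=0
T0.R0=1 T1.R0=0 T1.R1=1
T0.R0=1 T1.R0=1 T1.R1=1
T0.R0=2 T1.R0=0 T1.R1=0
T0.R0=2 T1.R0=0 T1.R1=1
T0.R0=2 T1.R0=1 T1.R1=1

outcome vector order: (T0.R0,T1.R0,T1.R1)
|PSO outcomes| = 6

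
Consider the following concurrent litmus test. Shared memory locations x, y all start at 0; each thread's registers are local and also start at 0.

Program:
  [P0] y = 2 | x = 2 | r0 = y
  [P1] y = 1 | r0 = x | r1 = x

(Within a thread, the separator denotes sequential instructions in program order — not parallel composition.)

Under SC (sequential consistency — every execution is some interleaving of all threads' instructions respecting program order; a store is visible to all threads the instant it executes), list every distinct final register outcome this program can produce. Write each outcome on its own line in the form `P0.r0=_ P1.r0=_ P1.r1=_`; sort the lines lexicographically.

outcome vector order: (P0.r0,P1.r0,P1.r1)
|SC outcomes| = 6

P0.r0=1 P1.r0=0 P1.r1=0
P0.r0=1 P1.r0=0 P1.r1=2
P0.r0=1 P1.r0=2 P1.r1=2
P0.r0=2 P1.r0=0 P1.r1=0
P0.r0=2 P1.r0=0 P1.r1=2
P0.r0=2 P1.r0=2 P1.r1=2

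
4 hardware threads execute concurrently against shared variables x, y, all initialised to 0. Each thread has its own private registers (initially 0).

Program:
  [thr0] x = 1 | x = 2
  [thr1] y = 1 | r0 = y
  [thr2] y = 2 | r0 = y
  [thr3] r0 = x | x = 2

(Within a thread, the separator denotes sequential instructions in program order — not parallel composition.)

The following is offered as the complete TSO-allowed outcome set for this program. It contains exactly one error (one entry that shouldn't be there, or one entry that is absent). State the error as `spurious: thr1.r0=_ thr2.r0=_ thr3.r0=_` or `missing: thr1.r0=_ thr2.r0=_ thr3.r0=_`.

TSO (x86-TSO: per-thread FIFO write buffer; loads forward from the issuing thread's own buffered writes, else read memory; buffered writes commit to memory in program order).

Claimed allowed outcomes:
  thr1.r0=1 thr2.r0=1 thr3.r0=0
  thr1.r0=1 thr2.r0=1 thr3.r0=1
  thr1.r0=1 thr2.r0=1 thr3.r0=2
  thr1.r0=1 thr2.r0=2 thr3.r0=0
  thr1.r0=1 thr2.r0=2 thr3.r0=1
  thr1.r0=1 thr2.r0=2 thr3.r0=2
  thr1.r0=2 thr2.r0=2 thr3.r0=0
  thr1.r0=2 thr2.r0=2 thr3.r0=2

missing: thr1.r0=2 thr2.r0=2 thr3.r0=1

outcome vector order: (thr1.r0,thr2.r0,thr3.r0)
[TSO] allowed = {110, 111, 112, 120, 121, 122, 220, 221, 222}
TSO∖claimed = {221}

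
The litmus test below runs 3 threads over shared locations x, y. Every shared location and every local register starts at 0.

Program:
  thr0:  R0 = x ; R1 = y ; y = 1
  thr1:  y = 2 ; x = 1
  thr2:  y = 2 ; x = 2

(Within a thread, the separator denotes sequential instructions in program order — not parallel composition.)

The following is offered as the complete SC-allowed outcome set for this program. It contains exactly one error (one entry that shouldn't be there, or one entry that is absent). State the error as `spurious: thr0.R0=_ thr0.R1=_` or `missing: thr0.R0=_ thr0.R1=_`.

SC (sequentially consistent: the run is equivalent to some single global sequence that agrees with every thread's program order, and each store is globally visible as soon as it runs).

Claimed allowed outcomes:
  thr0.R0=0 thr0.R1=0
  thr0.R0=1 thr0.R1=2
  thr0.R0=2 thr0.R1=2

outcome vector order: (thr0.R0,thr0.R1)
under SC → 00 02 12 22
SC∖claimed = {02}

missing: thr0.R0=0 thr0.R1=2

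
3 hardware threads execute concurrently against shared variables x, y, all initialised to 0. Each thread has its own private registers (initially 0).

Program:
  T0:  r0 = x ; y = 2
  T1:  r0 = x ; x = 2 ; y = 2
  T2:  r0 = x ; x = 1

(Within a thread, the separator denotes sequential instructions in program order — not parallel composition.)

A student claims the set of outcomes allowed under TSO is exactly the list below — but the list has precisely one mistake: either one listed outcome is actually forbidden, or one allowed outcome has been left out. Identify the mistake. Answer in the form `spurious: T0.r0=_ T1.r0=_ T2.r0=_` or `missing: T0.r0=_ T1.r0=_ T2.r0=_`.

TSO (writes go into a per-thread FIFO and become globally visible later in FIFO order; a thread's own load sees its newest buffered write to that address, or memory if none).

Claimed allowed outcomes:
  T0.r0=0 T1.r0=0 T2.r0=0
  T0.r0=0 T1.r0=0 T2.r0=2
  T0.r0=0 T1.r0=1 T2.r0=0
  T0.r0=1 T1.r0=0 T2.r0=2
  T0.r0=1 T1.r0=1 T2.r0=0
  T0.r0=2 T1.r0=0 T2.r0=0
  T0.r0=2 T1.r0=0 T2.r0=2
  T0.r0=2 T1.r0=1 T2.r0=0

outcome vector order: (T0.r0,T1.r0,T2.r0)
TSO: 9 outcomes — {0/0/0; 0/0/2; 0/1/0; 1/0/0; 1/0/2; 1/1/0; 2/0/0; 2/0/2; 2/1/0}
TSO∖claimed = {1/0/0}

missing: T0.r0=1 T1.r0=0 T2.r0=0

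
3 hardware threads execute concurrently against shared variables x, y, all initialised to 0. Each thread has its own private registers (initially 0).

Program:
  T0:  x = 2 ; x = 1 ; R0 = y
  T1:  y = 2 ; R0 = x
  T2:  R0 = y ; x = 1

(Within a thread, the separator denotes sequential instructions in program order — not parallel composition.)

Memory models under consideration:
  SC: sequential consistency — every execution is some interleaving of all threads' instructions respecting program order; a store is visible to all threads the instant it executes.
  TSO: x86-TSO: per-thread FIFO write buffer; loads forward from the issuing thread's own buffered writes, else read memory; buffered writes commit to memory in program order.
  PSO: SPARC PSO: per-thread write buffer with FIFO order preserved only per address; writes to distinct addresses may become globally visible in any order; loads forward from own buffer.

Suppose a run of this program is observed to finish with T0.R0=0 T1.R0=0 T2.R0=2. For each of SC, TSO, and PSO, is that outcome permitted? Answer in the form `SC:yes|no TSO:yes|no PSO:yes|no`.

SC:no TSO:yes PSO:yes

outcome vector order: (T0.R0,T1.R0,T2.R0)
[SC] allowed = {(0,1,0), (0,1,2), (2,0,0), (2,0,2), (2,1,0), (2,1,2), (2,2,0), (2,2,2)}
[TSO] allowed = {(0,0,0), (0,0,2), (0,1,0), (0,1,2), (0,2,0), (0,2,2), (2,0,0), (2,0,2), (2,1,0), (2,1,2), (2,2,0), (2,2,2)}
[PSO] allowed = {(0,0,0), (0,0,2), (0,1,0), (0,1,2), (0,2,0), (0,2,2), (2,0,0), (2,0,2), (2,1,0), (2,1,2), (2,2,0), (2,2,2)}
target (0,0,2) ∈ {TSO,PSO}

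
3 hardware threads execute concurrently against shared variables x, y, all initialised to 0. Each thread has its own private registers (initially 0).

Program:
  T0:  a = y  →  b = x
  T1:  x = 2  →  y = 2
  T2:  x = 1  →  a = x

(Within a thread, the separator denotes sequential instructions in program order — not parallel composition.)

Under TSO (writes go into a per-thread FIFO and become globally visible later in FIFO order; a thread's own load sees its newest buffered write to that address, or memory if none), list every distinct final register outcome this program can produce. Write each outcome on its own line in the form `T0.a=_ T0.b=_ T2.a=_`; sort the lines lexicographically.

outcome vector order: (T0.a,T0.b,T2.a)
|TSO outcomes| = 9

T0.a=0 T0.b=0 T2.a=1
T0.a=0 T0.b=0 T2.a=2
T0.a=0 T0.b=1 T2.a=1
T0.a=0 T0.b=1 T2.a=2
T0.a=0 T0.b=2 T2.a=1
T0.a=0 T0.b=2 T2.a=2
T0.a=2 T0.b=1 T2.a=1
T0.a=2 T0.b=2 T2.a=1
T0.a=2 T0.b=2 T2.a=2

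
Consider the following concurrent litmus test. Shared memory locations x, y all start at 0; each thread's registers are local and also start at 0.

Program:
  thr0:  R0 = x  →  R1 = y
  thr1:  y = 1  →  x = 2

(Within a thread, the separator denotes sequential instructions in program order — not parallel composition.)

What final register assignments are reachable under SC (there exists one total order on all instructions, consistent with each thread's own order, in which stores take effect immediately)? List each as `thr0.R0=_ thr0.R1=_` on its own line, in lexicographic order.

thr0.R0=0 thr0.R1=0
thr0.R0=0 thr0.R1=1
thr0.R0=2 thr0.R1=1

outcome vector order: (thr0.R0,thr0.R1)
|SC outcomes| = 3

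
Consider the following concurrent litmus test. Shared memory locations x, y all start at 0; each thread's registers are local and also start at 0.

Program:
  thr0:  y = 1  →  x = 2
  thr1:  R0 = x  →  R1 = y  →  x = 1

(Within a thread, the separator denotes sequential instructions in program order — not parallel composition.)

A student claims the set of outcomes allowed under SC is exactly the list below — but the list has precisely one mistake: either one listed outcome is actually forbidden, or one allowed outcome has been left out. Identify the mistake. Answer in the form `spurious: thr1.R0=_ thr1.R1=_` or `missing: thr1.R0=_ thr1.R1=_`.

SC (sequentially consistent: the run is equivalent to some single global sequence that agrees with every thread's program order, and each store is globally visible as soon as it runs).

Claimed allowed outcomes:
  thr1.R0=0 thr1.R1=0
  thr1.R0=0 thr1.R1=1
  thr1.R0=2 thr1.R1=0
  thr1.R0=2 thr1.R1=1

spurious: thr1.R0=2 thr1.R1=0

outcome vector order: (thr1.R0,thr1.R1)
under SC → <0 0>, <0 1>, <2 1>
claimed∖SC = {<2 0>}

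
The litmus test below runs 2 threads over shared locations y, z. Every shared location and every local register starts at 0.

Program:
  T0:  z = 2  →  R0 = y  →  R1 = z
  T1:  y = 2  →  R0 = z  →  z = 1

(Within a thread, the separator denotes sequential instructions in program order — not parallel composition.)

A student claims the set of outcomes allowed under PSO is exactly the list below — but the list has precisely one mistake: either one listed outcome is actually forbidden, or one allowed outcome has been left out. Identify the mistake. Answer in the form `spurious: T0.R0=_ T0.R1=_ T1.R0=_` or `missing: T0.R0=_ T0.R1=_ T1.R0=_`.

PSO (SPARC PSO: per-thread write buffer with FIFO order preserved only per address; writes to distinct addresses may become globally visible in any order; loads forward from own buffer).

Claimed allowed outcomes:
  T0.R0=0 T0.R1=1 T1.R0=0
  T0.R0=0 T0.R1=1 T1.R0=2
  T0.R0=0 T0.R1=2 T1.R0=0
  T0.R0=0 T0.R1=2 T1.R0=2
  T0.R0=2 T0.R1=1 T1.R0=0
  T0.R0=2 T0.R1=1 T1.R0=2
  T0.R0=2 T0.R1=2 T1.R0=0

outcome vector order: (T0.R0,T0.R1,T1.R0)
under PSO → <0 1 0>; <0 1 2>; <0 2 0>; <0 2 2>; <2 1 0>; <2 1 2>; <2 2 0>; <2 2 2>
PSO∖claimed = {<2 2 2>}

missing: T0.R0=2 T0.R1=2 T1.R0=2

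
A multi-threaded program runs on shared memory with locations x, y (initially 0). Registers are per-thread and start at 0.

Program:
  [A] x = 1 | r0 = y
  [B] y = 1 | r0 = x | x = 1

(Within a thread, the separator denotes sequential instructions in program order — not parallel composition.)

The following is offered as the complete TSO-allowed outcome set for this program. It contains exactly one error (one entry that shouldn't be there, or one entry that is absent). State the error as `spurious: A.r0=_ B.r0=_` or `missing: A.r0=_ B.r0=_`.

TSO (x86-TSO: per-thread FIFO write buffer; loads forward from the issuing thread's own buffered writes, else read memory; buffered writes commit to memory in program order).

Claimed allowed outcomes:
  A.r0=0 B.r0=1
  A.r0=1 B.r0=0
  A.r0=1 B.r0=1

outcome vector order: (A.r0,B.r0)
[TSO] allowed = {00 01 10 11}
TSO∖claimed = {00}

missing: A.r0=0 B.r0=0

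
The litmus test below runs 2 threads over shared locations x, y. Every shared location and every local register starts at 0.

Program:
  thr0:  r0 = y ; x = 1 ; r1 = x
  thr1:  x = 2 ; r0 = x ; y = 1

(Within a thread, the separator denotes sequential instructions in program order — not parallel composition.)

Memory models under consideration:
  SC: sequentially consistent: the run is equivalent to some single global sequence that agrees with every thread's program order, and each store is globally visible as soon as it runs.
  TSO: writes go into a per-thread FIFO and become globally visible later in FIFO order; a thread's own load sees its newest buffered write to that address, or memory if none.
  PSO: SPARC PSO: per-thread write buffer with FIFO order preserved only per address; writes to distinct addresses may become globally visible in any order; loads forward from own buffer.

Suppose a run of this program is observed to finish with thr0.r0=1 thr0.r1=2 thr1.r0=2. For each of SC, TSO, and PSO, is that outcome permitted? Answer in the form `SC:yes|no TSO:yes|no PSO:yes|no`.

outcome vector order: (thr0.r0,thr0.r1,thr1.r0)
SC (4): <0 1 1>, <0 1 2>, <0 2 2>, <1 1 2>
TSO (4): <0 1 1>, <0 1 2>, <0 2 2>, <1 1 2>
PSO (5): <0 1 1>, <0 1 2>, <0 2 2>, <1 1 2>, <1 2 2>
target <1 2 2> ∈ {PSO}

SC:no TSO:no PSO:yes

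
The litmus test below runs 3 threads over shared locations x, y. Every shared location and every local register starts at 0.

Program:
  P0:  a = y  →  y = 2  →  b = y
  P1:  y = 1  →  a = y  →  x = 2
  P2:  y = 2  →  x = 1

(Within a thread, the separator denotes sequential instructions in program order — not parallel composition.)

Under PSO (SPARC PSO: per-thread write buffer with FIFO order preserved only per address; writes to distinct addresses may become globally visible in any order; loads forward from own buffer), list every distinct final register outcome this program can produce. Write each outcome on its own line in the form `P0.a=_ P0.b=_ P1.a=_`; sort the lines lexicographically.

P0.a=0 P0.b=1 P1.a=1
P0.a=0 P0.b=1 P1.a=2
P0.a=0 P0.b=2 P1.a=1
P0.a=0 P0.b=2 P1.a=2
P0.a=1 P0.b=2 P1.a=1
P0.a=1 P0.b=2 P1.a=2
P0.a=2 P0.b=1 P1.a=1
P0.a=2 P0.b=2 P1.a=1
P0.a=2 P0.b=2 P1.a=2

outcome vector order: (P0.a,P0.b,P1.a)
|PSO outcomes| = 9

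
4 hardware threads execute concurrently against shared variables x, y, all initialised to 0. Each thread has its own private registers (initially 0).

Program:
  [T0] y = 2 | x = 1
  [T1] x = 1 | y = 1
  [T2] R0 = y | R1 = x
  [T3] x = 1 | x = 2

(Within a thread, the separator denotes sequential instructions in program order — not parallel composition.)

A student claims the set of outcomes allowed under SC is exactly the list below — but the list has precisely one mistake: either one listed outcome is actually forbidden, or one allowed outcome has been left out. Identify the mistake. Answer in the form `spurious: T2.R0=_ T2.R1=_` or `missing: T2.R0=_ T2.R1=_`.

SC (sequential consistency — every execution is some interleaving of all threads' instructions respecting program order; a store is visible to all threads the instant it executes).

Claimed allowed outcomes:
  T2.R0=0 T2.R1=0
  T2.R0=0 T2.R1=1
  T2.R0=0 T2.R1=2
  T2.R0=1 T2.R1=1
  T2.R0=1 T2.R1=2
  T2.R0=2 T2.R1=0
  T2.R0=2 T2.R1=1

outcome vector order: (T2.R0,T2.R1)
under SC → (0,0) (0,1) (0,2) (1,1) (1,2) (2,0) (2,1) (2,2)
SC∖claimed = {(2,2)}

missing: T2.R0=2 T2.R1=2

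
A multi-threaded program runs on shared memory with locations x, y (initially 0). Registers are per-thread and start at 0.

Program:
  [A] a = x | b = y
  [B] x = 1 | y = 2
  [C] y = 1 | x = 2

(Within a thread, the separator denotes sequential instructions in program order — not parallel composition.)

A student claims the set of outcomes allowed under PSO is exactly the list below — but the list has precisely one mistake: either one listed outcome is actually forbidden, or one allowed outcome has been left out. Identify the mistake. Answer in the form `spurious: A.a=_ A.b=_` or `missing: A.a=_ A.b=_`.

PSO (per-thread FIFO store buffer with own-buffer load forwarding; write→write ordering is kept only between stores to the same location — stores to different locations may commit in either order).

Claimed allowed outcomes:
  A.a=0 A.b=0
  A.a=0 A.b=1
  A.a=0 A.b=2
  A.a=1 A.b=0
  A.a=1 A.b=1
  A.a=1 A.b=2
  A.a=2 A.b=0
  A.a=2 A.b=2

outcome vector order: (A.a,A.b)
under PSO → (0,0) (0,1) (0,2) (1,0) (1,1) (1,2) (2,0) (2,1) (2,2)
PSO∖claimed = {(2,1)}

missing: A.a=2 A.b=1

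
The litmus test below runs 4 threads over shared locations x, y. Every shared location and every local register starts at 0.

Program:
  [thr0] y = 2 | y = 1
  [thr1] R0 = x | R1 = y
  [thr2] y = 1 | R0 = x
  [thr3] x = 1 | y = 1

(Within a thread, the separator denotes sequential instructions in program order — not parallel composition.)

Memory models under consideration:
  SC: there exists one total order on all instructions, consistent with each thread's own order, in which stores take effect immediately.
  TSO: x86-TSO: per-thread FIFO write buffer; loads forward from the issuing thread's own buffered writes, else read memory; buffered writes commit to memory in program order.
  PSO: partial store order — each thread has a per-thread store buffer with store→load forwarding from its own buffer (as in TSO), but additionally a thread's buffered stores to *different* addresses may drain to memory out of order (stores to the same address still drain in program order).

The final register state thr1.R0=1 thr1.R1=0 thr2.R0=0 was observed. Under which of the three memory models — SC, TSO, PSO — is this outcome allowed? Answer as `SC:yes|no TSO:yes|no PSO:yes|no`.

SC:no TSO:yes PSO:yes

outcome vector order: (thr1.R0,thr1.R1,thr2.R0)
[SC] allowed = {(0,0,0); (0,0,1); (0,1,0); (0,1,1); (0,2,0); (0,2,1); (1,0,1); (1,1,0); (1,1,1); (1,2,0); (1,2,1)}
[TSO] allowed = {(0,0,0); (0,0,1); (0,1,0); (0,1,1); (0,2,0); (0,2,1); (1,0,0); (1,0,1); (1,1,0); (1,1,1); (1,2,0); (1,2,1)}
[PSO] allowed = {(0,0,0); (0,0,1); (0,1,0); (0,1,1); (0,2,0); (0,2,1); (1,0,0); (1,0,1); (1,1,0); (1,1,1); (1,2,0); (1,2,1)}
target (1,0,0) ∈ {TSO,PSO}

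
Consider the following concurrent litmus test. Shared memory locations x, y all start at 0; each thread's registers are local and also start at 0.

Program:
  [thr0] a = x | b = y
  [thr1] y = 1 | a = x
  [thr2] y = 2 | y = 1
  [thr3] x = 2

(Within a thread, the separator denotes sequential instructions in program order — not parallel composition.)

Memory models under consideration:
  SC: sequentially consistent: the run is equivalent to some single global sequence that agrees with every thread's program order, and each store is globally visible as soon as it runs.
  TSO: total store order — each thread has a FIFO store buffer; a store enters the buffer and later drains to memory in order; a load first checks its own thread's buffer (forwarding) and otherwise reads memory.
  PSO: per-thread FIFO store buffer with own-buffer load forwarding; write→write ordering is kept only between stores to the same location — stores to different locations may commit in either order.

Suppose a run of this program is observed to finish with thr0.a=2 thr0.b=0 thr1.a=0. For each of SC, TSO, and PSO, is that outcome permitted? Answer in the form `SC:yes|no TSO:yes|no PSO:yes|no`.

SC:no TSO:yes PSO:yes

outcome vector order: (thr0.a,thr0.b,thr1.a)
SC (11): (0,0,0) (0,0,2) (0,1,0) (0,1,2) (0,2,0) (0,2,2) (2,0,2) (2,1,0) (2,1,2) (2,2,0) (2,2,2)
TSO (12): (0,0,0) (0,0,2) (0,1,0) (0,1,2) (0,2,0) (0,2,2) (2,0,0) (2,0,2) (2,1,0) (2,1,2) (2,2,0) (2,2,2)
PSO (12): (0,0,0) (0,0,2) (0,1,0) (0,1,2) (0,2,0) (0,2,2) (2,0,0) (2,0,2) (2,1,0) (2,1,2) (2,2,0) (2,2,2)
target (2,0,0) ∈ {TSO,PSO}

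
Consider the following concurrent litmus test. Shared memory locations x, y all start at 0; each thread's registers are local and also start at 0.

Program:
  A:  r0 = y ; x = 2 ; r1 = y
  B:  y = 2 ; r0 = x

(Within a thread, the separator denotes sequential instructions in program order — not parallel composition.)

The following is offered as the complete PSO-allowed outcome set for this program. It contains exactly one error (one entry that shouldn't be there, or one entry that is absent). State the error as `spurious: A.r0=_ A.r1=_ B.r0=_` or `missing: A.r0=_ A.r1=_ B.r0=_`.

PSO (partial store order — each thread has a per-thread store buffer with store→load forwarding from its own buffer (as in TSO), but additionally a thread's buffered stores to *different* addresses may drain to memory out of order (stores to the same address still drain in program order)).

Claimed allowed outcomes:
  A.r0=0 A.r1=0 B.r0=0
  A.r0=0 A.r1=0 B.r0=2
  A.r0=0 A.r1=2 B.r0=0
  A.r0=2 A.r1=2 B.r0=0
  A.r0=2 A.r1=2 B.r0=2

missing: A.r0=0 A.r1=2 B.r0=2

outcome vector order: (A.r0,A.r1,B.r0)
under PSO → <0 0 0>, <0 0 2>, <0 2 0>, <0 2 2>, <2 2 0>, <2 2 2>
PSO∖claimed = {<0 2 2>}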